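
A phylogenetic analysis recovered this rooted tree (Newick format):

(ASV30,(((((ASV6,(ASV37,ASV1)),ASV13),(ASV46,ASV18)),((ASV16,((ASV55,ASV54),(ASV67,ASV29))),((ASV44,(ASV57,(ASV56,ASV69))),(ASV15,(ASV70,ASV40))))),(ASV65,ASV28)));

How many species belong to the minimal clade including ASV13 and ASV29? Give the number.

18

The MRCA of ASV13 and ASV29 is the node subtending ((((ASV6,(ASV37,ASV1)),ASV13),(ASV46,ASV18)),((ASV16,((ASV55,ASV54),(ASV67,ASV29))),((ASV44,(ASV57,(ASV56,ASV69))),(ASV15,(ASV70,ASV40))))).
That clade contains 18 terminal taxa: ASV1, ASV13, ASV15, ASV16, ASV18, ASV29, ASV37, ASV40, ASV44, ASV46, ASV54, ASV55, ASV56, ASV57, ASV6, ASV67, ASV69, ASV70.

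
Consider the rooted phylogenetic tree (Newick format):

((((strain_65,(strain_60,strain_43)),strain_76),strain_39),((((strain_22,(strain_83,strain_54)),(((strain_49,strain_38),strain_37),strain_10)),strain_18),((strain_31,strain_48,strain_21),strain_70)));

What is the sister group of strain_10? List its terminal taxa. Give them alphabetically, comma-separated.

strain_10 attaches to the tree at the node subtending (((strain_49,strain_38),strain_37),strain_10).
The other lineage descending from that same node — the sister group — is ((strain_49,strain_38),strain_37); its 3 tips in alphabetical order are the answer.

strain_37, strain_38, strain_49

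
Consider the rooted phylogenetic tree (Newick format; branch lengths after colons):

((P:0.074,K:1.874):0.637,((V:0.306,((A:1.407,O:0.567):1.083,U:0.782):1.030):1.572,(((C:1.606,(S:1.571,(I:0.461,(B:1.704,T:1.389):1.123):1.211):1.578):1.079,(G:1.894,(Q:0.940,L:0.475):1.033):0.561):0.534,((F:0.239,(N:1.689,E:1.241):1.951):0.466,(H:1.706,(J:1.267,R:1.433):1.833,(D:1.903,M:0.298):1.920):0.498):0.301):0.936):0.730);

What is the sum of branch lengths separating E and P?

The path runs E → … → MRCA → … → P; the MRCA is the root of the tree.
Branch lengths along that path: 1.241 + 1.951 + 0.466 + 0.301 + 0.936 + 0.730 + 0.637 + 0.074 = 6.336.

6.336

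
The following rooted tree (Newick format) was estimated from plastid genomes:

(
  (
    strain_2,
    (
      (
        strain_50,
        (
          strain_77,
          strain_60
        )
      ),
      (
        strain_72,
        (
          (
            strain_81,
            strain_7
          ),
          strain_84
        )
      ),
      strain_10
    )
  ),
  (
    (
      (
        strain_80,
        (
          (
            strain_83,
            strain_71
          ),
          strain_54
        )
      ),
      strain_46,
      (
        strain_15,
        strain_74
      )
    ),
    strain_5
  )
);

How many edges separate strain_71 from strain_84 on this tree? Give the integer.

11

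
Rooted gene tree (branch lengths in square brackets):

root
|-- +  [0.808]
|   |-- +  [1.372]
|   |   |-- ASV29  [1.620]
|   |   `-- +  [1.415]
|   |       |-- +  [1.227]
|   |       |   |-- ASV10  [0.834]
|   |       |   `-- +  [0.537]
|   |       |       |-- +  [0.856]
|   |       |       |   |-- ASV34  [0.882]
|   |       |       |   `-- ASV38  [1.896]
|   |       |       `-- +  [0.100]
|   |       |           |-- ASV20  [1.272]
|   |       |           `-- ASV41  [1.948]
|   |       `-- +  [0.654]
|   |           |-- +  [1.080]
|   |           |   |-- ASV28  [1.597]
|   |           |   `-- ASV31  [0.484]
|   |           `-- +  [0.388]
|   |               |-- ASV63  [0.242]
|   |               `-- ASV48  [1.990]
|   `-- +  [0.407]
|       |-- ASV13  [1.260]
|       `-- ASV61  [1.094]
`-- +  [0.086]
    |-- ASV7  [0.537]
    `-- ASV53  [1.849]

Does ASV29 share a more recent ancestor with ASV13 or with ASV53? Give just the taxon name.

The MRCA of ASV29 and ASV13 subtends ((ASV29,((ASV10,((ASV34,ASV38),(ASV20,ASV41))),((ASV28,ASV31),(ASV63,ASV48)))),(ASV13,ASV61)) (12 taxa).
The MRCA of ASV29 and ASV53 is the root, subtending the entire tree (14 taxa).
The first is nested inside the second, so ASV29 shares a more recent common ancestor with ASV13.

ASV13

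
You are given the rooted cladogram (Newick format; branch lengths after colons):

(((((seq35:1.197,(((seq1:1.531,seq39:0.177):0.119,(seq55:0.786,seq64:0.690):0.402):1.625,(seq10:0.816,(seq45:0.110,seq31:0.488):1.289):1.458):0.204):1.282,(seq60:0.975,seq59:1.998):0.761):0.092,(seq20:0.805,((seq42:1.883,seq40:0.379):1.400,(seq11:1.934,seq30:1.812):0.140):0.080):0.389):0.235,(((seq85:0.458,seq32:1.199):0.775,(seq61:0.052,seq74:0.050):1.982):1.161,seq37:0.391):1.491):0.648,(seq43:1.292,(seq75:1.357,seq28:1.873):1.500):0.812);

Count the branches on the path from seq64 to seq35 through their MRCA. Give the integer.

5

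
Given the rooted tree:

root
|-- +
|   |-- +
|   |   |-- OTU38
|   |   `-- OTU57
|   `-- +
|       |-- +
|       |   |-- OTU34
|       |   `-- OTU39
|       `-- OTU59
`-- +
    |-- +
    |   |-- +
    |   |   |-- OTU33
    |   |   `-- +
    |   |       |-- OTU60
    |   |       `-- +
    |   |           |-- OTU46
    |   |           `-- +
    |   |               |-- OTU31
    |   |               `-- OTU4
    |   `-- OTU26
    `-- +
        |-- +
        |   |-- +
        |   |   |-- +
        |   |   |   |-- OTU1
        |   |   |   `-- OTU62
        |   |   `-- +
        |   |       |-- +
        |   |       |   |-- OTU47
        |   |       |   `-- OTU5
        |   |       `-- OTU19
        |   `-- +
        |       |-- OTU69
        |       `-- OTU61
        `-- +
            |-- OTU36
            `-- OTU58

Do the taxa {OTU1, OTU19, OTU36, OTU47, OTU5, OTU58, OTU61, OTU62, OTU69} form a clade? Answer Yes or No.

The most recent common ancestor of these taxa subtends ((((OTU1,OTU62),((OTU47,OTU5),OTU19)),(OTU69,OTU61)),(OTU36,OTU58)).
That clade has exactly 9 tips — every listed taxon and nothing else — so the group is monophyletic.

Yes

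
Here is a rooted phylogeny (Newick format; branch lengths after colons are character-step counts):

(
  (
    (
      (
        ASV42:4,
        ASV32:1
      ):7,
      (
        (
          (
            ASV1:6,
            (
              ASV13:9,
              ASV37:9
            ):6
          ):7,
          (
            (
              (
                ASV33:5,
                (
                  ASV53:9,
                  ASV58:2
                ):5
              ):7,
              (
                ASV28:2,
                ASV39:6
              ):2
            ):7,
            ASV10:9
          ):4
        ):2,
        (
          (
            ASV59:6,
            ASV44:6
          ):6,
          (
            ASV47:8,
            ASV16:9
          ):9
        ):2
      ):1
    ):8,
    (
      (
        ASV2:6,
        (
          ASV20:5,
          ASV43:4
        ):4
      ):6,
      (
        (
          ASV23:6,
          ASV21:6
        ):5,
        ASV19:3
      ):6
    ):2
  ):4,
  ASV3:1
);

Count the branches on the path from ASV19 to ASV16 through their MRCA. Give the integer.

8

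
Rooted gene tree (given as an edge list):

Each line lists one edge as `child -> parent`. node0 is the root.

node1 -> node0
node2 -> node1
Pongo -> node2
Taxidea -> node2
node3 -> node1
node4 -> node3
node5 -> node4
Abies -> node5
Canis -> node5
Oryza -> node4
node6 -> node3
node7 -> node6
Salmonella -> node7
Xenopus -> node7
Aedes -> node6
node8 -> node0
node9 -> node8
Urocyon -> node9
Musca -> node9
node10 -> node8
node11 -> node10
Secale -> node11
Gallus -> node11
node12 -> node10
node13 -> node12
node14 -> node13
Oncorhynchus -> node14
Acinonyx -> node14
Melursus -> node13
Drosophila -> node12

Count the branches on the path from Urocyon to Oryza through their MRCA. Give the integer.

7

The MRCA of Urocyon and Oryza is the root of the tree.
From Urocyon up to that node: 3 branches. From Oryza up to the same node: 4 branches. Total: 3 + 4 = 7.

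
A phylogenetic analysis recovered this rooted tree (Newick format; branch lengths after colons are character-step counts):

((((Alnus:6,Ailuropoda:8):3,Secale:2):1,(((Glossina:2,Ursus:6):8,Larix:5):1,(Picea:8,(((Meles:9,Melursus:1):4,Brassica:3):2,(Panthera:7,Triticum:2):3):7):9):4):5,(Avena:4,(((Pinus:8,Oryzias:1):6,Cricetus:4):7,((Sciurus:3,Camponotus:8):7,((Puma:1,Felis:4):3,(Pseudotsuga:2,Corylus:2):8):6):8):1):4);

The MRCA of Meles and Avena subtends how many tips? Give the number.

22

The MRCA of Meles and Avena is the root, so the clade is the entire tree.
That clade contains 22 terminal taxa: Ailuropoda, Alnus, Avena, Brassica, Camponotus, Corylus, Cricetus, Felis, Glossina, Larix, Meles, Melursus, Oryzias, Panthera, Picea, Pinus, Pseudotsuga, Puma, Sciurus, Secale, Triticum, Ursus.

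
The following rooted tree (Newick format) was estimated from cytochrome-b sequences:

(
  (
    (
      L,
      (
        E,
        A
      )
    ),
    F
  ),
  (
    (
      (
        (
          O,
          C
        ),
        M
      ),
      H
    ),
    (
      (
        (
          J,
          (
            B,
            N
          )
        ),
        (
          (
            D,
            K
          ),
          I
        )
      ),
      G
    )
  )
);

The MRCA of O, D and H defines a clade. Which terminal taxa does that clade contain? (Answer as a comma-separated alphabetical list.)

Tracing O: it sits inside (O,C).
Tracing D: it sits inside (D,K).
Tracing H: it sits inside (((O,C),M),H).
The smallest clade enclosing all 3 is ((((O,C),M),H),(((J,(B,N)),((D,K),I)),G)); the answer is its 11 terminal taxa in alphabetical order.

B, C, D, G, H, I, J, K, M, N, O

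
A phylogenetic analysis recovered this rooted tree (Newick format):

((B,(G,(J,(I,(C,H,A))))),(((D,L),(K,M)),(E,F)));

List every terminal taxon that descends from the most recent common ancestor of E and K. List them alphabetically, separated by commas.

Tracing E: it sits inside (E,F).
Tracing K: it sits inside (K,M).
The smallest clade enclosing both is (((D,L),(K,M)),(E,F)); the answer is its 6 terminal taxa in alphabetical order.

D, E, F, K, L, M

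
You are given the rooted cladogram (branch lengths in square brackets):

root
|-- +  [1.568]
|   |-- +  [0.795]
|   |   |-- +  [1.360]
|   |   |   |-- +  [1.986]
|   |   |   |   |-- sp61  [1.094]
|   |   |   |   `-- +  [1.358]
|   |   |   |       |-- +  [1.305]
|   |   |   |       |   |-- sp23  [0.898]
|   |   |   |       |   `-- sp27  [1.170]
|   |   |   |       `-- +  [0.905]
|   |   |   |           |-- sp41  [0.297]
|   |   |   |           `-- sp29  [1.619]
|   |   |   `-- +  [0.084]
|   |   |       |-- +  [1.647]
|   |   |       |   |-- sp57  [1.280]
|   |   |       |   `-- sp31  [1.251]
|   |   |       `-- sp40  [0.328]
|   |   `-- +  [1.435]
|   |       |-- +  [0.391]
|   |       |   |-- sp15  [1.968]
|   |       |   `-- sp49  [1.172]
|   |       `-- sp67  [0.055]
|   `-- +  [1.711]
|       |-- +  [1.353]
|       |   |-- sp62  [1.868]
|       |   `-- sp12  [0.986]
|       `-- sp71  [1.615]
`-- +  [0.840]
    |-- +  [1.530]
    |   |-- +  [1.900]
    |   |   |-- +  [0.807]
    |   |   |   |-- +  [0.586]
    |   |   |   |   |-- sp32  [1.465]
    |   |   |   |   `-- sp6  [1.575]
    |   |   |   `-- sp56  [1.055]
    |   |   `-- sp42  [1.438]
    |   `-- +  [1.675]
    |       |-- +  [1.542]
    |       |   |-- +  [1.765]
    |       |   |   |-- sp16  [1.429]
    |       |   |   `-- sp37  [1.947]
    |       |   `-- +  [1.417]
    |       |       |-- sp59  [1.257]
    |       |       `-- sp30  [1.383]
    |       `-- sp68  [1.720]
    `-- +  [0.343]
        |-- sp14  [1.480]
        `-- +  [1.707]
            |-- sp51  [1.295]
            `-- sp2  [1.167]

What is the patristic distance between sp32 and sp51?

9.633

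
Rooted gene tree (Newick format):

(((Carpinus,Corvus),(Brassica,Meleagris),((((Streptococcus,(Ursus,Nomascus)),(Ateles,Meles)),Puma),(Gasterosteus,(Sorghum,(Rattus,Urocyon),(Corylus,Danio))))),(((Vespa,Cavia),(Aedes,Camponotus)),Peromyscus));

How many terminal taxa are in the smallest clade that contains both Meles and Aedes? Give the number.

21

The MRCA of Meles and Aedes is the root, so the clade is the entire tree.
That clade contains 21 terminal taxa: Aedes, Ateles, Brassica, Camponotus, Carpinus, Cavia, Corvus, Corylus, Danio, Gasterosteus, Meleagris, Meles, Nomascus, Peromyscus, Puma, Rattus, Sorghum, Streptococcus, Urocyon, Ursus, Vespa.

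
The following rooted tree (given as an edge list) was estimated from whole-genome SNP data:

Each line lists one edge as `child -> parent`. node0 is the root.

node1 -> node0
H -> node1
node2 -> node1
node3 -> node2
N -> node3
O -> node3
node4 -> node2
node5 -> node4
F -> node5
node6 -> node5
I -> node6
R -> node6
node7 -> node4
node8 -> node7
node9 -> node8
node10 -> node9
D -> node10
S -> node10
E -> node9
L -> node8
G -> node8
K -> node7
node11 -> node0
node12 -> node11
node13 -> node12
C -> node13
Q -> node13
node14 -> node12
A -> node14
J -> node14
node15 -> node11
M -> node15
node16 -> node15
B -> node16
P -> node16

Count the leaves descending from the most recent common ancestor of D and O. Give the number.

The MRCA of D and O is the node subtending ((N,O),((F,(I,R)),((((D,S),E),L,G),K))).
That clade contains 11 terminal taxa: D, E, F, G, I, K, L, N, O, R, S.

11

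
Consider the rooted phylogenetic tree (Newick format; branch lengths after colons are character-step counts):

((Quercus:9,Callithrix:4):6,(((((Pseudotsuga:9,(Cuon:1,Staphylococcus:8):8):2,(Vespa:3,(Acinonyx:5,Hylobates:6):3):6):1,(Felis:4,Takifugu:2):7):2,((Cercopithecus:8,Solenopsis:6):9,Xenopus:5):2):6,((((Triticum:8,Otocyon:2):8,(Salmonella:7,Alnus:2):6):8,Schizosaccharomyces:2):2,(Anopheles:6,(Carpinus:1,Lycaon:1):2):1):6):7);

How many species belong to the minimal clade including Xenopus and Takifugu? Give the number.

The MRCA of Xenopus and Takifugu is the node subtending ((((Pseudotsuga,(Cuon,Staphylococcus)),(Vespa,(Acinonyx,Hylobates))),(Felis,Takifugu)),((Cercopithecus,Solenopsis),Xenopus)).
That clade contains 11 terminal taxa: Acinonyx, Cercopithecus, Cuon, Felis, Hylobates, Pseudotsuga, Solenopsis, Staphylococcus, Takifugu, Vespa, Xenopus.

11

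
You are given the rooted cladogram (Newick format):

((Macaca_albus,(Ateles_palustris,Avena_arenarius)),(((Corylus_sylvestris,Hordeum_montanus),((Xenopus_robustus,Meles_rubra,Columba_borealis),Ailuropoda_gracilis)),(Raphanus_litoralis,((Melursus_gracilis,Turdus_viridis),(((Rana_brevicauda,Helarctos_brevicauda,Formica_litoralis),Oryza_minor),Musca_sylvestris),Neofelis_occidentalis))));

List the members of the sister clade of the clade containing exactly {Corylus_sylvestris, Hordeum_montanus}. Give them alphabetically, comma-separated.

Ailuropoda_gracilis, Columba_borealis, Meles_rubra, Xenopus_robustus

The clade containing exactly {Corylus_sylvestris, Hordeum_montanus} attaches to the tree at the node subtending ((Corylus_sylvestris,Hordeum_montanus),((Xenopus_robustus,Meles_rubra,Columba_borealis),Ailuropoda_gracilis)).
The other lineage descending from that same node — the sister group — is ((Xenopus_robustus,Meles_rubra,Columba_borealis),Ailuropoda_gracilis); its 4 tips in alphabetical order are the answer.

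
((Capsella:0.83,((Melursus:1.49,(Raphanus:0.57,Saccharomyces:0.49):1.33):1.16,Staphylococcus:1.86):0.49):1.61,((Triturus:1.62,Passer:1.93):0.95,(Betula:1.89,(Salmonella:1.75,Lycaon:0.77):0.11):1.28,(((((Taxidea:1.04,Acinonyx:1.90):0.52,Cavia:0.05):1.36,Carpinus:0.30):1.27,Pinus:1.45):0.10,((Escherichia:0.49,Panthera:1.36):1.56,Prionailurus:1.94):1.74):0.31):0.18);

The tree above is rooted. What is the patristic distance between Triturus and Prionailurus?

6.56

The path runs Triturus → … → MRCA → … → Prionailurus; the MRCA is the node subtending ((Triturus,Passer),(Betula,(Salmonella,Lycaon)),(((((Taxidea,Acinonyx),Cavia),Carpinus),Pinus),((Escherichia,Panthera),Prionailurus))).
Branch lengths along that path: 1.62 + 0.95 + 0.31 + 1.74 + 1.94 = 6.56.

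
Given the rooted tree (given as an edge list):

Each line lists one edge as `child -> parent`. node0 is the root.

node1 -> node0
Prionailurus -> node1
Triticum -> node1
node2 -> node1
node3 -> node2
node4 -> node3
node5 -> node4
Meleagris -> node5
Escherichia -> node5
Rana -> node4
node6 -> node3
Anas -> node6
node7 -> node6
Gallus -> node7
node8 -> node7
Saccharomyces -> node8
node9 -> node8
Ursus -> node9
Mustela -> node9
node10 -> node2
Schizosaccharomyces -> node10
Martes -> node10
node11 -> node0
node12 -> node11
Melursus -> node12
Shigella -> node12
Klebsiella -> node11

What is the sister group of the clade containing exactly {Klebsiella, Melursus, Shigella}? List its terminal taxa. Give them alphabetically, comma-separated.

The clade containing exactly {Klebsiella, Melursus, Shigella} attaches directly to the root of the tree.
The other lineage descending from that same node — the sister group — is (Prionailurus,Triticum,((((Meleagris,Escherichia),Rana),(Anas,(Gallus,(Saccharomyces,(Ursus,Mustela))))),(Schizosaccharomyces,Martes))); its 12 tips in alphabetical order are the answer.

Anas, Escherichia, Gallus, Martes, Meleagris, Mustela, Prionailurus, Rana, Saccharomyces, Schizosaccharomyces, Triticum, Ursus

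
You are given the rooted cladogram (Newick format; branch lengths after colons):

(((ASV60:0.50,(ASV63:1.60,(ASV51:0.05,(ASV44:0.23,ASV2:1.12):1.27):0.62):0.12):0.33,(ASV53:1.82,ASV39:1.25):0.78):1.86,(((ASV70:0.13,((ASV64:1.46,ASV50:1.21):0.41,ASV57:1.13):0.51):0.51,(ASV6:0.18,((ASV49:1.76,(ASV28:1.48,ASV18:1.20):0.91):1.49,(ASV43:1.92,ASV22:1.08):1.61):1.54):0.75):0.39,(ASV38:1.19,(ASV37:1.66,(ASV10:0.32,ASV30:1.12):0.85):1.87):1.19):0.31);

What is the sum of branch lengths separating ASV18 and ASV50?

The path runs ASV18 → … → MRCA → … → ASV50; the MRCA is the node subtending ((ASV70,((ASV64,ASV50),ASV57)),(ASV6,((ASV49,(ASV28,ASV18)),(ASV43,ASV22)))).
Branch lengths along that path: 1.20 + 0.91 + 1.49 + 1.54 + 0.75 + 0.51 + 0.51 + 0.41 + 1.21 = 8.53.

8.53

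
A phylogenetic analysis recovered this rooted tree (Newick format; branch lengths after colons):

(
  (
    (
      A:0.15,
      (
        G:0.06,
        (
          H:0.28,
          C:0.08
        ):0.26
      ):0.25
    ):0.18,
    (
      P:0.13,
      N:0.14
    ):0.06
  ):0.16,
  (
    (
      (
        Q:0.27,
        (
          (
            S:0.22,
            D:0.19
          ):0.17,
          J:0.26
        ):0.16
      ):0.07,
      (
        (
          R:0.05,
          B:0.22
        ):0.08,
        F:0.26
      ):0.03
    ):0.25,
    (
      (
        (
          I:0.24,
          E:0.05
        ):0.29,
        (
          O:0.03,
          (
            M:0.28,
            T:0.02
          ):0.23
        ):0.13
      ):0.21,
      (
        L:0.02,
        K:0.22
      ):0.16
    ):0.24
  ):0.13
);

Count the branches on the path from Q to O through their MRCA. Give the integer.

7

The MRCA of Q and O is the node subtending (((Q,((S,D),J)),((R,B),F)),(((I,E),(O,(M,T))),(L,K))).
From Q up to that node: 3 branches. From O up to the same node: 4 branches. Total: 3 + 4 = 7.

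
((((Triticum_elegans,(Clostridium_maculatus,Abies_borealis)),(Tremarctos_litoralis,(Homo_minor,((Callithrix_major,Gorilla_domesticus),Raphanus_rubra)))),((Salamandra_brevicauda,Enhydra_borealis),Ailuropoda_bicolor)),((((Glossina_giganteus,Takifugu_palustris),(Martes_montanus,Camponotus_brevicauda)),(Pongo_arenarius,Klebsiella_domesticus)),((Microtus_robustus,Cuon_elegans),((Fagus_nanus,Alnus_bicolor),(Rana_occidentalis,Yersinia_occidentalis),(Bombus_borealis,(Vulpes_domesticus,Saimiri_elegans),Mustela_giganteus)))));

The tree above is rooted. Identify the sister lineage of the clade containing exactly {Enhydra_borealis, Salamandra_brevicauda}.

The clade containing exactly {Enhydra_borealis, Salamandra_brevicauda} attaches to the tree at the node subtending ((Salamandra_brevicauda,Enhydra_borealis),Ailuropoda_bicolor).
The other lineage descending from that same node — the sister group — is the single tip Ailuropoda_bicolor.

Ailuropoda_bicolor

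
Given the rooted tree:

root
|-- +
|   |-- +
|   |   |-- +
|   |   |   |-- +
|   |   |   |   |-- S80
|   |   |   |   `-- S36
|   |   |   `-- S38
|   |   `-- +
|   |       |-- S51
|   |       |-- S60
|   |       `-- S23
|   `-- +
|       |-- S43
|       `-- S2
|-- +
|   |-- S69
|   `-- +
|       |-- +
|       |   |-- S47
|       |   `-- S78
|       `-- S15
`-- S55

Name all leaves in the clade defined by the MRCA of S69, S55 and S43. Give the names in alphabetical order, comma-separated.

Tracing S69: it sits inside (S69,((S47,S78),S15)).
Tracing S55: it attaches directly to the root.
Tracing S43: it sits inside (S43,S2).
The smallest clade enclosing all 3 is the whole tree (their MRCA is the root), so the answer is all 13 tips in alphabetical order.

S15, S2, S23, S36, S38, S43, S47, S51, S55, S60, S69, S78, S80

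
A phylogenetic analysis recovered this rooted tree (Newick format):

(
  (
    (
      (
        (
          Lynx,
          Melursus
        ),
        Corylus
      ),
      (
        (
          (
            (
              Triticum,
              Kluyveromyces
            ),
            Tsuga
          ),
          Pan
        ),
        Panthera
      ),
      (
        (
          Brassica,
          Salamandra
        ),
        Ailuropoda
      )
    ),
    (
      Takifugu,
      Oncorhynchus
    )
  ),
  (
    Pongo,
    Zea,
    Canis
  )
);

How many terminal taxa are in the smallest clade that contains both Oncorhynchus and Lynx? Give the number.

The MRCA of Oncorhynchus and Lynx is the node subtending ((((Lynx,Melursus),Corylus),((((Triticum,Kluyveromyces),Tsuga),Pan),Panthera),((Brassica,Salamandra),Ailuropoda)),(Takifugu,Oncorhynchus)).
That clade contains 13 terminal taxa: Ailuropoda, Brassica, Corylus, Kluyveromyces, Lynx, Melursus, Oncorhynchus, Pan, Panthera, Salamandra, Takifugu, Triticum, Tsuga.

13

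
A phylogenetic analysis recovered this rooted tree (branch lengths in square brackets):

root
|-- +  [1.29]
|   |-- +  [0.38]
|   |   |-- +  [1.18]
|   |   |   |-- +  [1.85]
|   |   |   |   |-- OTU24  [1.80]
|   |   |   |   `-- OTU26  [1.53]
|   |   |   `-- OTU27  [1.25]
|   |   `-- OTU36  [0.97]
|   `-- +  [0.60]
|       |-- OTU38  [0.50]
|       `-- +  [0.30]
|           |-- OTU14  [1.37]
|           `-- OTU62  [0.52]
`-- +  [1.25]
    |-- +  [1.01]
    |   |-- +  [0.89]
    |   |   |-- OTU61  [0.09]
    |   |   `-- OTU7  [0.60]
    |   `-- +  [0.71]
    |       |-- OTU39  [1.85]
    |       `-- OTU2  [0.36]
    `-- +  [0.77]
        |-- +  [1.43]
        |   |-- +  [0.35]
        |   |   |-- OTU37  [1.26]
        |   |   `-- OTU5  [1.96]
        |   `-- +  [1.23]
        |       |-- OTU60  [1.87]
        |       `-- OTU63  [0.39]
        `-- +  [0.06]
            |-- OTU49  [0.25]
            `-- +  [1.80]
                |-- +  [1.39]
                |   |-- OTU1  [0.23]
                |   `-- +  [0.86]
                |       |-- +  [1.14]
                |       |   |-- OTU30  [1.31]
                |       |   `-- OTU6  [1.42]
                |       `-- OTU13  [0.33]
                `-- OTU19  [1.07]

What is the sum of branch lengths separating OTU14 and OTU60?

The path runs OTU14 → … → MRCA → … → OTU60; the MRCA is the root of the tree.
Branch lengths along that path: 1.37 + 0.30 + 0.60 + 1.29 + 1.25 + 0.77 + 1.43 + 1.23 + 1.87 = 10.11.

10.11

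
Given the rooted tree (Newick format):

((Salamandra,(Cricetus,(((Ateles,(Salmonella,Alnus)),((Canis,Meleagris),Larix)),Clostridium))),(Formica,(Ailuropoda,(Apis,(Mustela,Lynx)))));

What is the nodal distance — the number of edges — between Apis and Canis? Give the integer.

11

The MRCA of Apis and Canis is the root of the tree.
From Apis up to that node: 4 branches. From Canis up to the same node: 7 branches. Total: 4 + 7 = 11.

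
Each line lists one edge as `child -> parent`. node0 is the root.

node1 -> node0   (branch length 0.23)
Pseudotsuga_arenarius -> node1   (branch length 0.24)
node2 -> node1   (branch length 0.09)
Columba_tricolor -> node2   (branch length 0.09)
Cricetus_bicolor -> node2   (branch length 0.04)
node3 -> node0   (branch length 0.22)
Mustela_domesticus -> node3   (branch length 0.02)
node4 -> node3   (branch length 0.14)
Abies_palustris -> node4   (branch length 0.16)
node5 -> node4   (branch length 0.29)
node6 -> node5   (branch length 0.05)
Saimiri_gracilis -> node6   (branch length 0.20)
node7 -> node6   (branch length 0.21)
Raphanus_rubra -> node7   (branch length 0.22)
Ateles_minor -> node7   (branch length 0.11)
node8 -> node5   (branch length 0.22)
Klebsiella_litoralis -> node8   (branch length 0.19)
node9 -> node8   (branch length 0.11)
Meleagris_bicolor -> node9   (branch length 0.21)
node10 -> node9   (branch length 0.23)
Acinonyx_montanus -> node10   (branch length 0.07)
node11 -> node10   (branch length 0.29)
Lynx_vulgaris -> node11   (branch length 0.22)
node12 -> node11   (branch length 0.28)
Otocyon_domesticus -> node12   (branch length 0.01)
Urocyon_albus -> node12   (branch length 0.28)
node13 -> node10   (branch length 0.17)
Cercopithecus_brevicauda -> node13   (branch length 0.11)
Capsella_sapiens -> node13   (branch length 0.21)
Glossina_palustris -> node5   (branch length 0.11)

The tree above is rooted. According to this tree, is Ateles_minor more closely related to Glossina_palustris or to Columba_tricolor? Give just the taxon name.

Glossina_palustris

The MRCA of Ateles_minor and Glossina_palustris subtends ((Saimiri_gracilis,(Raphanus_rubra,Ateles_minor)),(Klebsiella_litoralis,(Meleagris_bicolor,(Acinonyx_montanus,(Lynx_vulgaris,(Otocyon_domesticus,Urocyon_albus)),(Cercopithecus_brevicauda,Capsella_sapiens)))),Glossina_palustris) (12 taxa).
The MRCA of Ateles_minor and Columba_tricolor is the root, subtending the entire tree (17 taxa).
The first is nested inside the second, so Ateles_minor shares a more recent common ancestor with Glossina_palustris.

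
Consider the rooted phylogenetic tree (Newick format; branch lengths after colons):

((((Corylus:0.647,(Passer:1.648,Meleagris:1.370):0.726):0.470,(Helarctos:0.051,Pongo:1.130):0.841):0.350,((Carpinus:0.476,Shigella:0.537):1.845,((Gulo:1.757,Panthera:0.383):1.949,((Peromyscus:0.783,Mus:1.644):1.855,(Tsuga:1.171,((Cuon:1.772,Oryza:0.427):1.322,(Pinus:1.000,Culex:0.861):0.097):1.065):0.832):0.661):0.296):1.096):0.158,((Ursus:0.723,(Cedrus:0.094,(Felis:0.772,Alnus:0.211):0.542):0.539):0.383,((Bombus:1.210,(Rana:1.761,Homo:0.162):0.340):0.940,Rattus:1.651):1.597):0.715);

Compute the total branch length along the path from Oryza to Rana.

11.210

The path runs Oryza → … → MRCA → … → Rana; the MRCA is the root of the tree.
Branch lengths along that path: 0.427 + 1.322 + 1.065 + 0.832 + 0.661 + 0.296 + 1.096 + 0.158 + 0.715 + 1.597 + 0.940 + 0.340 + 1.761 = 11.210.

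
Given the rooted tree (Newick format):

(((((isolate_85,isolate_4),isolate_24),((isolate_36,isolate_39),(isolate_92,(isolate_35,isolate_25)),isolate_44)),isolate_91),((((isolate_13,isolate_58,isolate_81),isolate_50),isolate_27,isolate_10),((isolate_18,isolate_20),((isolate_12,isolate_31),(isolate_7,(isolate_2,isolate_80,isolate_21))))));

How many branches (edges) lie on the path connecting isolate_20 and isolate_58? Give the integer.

The MRCA of isolate_20 and isolate_58 is the node subtending ((((isolate_13,isolate_58,isolate_81),isolate_50),isolate_27,isolate_10),((isolate_18,isolate_20),((isolate_12,isolate_31),(isolate_7,(isolate_2,isolate_80,isolate_21))))).
From isolate_20 up to that node: 3 branches. From isolate_58 up to the same node: 4 branches. Total: 3 + 4 = 7.

7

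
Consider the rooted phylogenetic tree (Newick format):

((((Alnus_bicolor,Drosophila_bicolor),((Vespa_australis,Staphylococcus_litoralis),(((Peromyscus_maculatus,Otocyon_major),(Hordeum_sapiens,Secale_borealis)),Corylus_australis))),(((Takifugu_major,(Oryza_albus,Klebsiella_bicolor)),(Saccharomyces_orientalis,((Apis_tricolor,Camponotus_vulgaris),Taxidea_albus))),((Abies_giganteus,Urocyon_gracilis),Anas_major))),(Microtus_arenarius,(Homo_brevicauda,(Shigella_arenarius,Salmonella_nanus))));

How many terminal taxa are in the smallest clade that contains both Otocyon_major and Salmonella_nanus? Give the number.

23

The MRCA of Otocyon_major and Salmonella_nanus is the root, so the clade is the entire tree.
That clade contains 23 terminal taxa: Abies_giganteus, Alnus_bicolor, Anas_major, Apis_tricolor, Camponotus_vulgaris, Corylus_australis, Drosophila_bicolor, Homo_brevicauda, Hordeum_sapiens, Klebsiella_bicolor, Microtus_arenarius, Oryza_albus, Otocyon_major, Peromyscus_maculatus, Saccharomyces_orientalis, Salmonella_nanus, Secale_borealis, Shigella_arenarius, Staphylococcus_litoralis, Takifugu_major, Taxidea_albus, Urocyon_gracilis, Vespa_australis.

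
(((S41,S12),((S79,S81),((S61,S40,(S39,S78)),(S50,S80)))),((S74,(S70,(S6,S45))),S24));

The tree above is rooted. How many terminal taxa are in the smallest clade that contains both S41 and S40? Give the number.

10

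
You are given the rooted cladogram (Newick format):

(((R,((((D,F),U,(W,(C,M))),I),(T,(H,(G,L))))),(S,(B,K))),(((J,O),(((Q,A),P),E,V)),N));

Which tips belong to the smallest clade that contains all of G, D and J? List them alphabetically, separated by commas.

A, B, C, D, E, F, G, H, I, J, K, L, M, N, O, P, Q, R, S, T, U, V, W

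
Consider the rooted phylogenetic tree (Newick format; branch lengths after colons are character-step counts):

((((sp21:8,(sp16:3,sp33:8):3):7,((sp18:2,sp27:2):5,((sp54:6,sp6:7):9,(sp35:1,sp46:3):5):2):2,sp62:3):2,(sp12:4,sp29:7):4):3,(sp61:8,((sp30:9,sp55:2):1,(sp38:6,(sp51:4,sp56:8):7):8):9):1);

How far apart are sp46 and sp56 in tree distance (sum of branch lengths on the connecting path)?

50

The path runs sp46 → … → MRCA → … → sp56; the MRCA is the root of the tree.
Branch lengths along that path: 3 + 5 + 2 + 2 + 2 + 3 + 1 + 9 + 8 + 7 + 8 = 50.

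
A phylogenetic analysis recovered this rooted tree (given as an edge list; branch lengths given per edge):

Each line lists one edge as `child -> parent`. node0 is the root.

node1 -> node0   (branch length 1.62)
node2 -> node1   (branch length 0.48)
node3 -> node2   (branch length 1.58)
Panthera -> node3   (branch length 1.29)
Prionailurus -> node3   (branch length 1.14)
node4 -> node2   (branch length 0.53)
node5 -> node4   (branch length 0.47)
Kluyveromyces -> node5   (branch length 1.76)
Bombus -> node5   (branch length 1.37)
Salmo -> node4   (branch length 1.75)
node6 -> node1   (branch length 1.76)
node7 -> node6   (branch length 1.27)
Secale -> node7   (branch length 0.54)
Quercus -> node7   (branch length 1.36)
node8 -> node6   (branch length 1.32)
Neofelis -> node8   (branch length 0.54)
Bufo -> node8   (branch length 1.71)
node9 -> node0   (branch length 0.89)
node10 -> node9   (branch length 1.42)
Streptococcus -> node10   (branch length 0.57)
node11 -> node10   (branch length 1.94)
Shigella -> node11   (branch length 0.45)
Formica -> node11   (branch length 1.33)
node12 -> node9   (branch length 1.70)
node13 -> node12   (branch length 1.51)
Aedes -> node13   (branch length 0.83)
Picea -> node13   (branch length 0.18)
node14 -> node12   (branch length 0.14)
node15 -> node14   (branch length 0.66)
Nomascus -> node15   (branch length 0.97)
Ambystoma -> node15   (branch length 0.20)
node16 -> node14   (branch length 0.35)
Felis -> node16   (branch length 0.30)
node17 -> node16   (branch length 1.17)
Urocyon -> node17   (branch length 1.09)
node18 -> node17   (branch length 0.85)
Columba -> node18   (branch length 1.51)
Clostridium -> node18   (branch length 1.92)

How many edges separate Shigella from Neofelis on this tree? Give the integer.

The MRCA of Shigella and Neofelis is the root of the tree.
From Shigella up to that node: 4 branches. From Neofelis up to the same node: 4 branches. Total: 4 + 4 = 8.

8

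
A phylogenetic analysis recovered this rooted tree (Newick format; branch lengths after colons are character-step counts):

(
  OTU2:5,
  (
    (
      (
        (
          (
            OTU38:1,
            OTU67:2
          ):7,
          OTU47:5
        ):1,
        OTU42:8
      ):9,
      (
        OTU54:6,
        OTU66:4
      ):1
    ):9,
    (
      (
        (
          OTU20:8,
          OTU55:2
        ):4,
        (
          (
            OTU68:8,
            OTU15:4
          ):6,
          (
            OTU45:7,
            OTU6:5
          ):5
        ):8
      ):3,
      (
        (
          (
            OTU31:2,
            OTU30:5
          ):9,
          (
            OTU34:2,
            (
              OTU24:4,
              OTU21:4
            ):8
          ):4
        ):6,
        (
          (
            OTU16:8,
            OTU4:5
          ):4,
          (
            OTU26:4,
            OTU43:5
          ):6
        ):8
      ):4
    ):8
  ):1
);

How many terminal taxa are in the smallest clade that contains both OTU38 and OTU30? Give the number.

21

The MRCA of OTU38 and OTU30 is the node subtending (((((OTU38,OTU67),OTU47),OTU42),(OTU54,OTU66)),(((OTU20,OTU55),((OTU68,OTU15),(OTU45,OTU6))),(((OTU31,OTU30),(OTU34,(OTU24,OTU21))),((OTU16,OTU4),(OTU26,OTU43))))).
That clade contains 21 terminal taxa: OTU15, OTU16, OTU20, OTU21, OTU24, OTU26, OTU30, OTU31, OTU34, OTU38, OTU4, OTU42, OTU43, OTU45, OTU47, OTU54, OTU55, OTU6, OTU66, OTU67, OTU68.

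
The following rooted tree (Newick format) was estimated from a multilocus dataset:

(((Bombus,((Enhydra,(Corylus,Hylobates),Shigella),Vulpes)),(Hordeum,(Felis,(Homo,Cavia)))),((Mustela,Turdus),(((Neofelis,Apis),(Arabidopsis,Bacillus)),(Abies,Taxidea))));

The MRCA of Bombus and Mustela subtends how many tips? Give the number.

18

The MRCA of Bombus and Mustela is the root, so the clade is the entire tree.
That clade contains 18 terminal taxa: Abies, Apis, Arabidopsis, Bacillus, Bombus, Cavia, Corylus, Enhydra, Felis, Homo, Hordeum, Hylobates, Mustela, Neofelis, Shigella, Taxidea, Turdus, Vulpes.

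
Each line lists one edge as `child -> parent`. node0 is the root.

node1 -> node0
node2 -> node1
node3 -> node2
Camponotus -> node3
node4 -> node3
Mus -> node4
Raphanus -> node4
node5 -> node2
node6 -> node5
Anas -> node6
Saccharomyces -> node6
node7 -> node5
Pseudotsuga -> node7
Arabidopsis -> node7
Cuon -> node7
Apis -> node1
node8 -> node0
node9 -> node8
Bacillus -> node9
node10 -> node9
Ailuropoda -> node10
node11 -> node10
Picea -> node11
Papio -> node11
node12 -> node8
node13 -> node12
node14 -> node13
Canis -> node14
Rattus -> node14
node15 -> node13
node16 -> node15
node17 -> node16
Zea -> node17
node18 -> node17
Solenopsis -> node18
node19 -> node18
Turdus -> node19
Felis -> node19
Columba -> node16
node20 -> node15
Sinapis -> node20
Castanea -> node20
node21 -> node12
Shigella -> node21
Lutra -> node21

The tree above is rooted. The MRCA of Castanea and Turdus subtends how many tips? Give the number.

The MRCA of Castanea and Turdus is the node subtending (((Zea,(Solenopsis,(Turdus,Felis))),Columba),(Sinapis,Castanea)).
That clade contains 7 terminal taxa: Castanea, Columba, Felis, Sinapis, Solenopsis, Turdus, Zea.

7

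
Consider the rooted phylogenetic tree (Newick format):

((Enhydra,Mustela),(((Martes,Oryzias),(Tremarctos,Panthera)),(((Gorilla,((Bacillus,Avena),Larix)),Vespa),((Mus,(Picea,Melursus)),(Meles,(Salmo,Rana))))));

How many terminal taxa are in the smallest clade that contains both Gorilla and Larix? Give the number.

4

The MRCA of Gorilla and Larix is the node subtending (Gorilla,((Bacillus,Avena),Larix)).
That clade contains 4 terminal taxa: Avena, Bacillus, Gorilla, Larix.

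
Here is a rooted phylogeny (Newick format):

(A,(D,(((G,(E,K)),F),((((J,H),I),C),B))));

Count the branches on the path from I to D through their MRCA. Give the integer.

The MRCA of I and D is the node subtending (D,(((G,(E,K)),F),((((J,H),I),C),B))).
From I up to that node: 5 branches. From D up to the same node: 1 branch. Total: 5 + 1 = 6.

6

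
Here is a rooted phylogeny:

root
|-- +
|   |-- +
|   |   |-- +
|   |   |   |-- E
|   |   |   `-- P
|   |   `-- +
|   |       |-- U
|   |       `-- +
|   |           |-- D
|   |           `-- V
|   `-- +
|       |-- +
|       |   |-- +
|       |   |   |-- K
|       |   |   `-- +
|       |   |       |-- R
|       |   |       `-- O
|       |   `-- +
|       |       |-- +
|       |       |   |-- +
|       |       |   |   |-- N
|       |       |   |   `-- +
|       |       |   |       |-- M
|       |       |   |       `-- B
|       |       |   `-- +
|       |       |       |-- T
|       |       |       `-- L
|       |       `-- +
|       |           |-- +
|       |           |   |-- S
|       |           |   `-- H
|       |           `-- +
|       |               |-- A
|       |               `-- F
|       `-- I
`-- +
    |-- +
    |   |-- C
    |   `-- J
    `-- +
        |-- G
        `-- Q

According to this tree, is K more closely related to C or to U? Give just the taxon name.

U

The MRCA of K and U subtends (((E,P),(U,(D,V))),(((K,(R,O)),(((N,(M,B)),(T,L)),((S,H),(A,F)))),I)) (18 taxa).
The MRCA of K and C is the root, subtending the entire tree (22 taxa).
The first is nested inside the second, so K shares a more recent common ancestor with U.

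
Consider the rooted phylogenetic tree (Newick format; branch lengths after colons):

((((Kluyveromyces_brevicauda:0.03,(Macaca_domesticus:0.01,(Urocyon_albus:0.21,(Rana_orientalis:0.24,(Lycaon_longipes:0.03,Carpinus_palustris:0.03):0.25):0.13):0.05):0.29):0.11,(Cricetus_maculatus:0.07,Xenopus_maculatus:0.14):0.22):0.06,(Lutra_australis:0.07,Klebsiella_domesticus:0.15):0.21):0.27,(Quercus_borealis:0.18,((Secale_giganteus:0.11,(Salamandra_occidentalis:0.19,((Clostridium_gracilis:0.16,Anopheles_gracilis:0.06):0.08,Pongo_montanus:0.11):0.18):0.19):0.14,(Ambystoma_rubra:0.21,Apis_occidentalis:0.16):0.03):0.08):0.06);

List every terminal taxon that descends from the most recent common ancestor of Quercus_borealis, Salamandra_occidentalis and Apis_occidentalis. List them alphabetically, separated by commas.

Tracing Quercus_borealis: it sits inside (Quercus_borealis,((Secale_giganteus,(Salamandra_occidentalis,((Clostridium_gracilis,Anopheles_gracilis),Pongo_montanus))),(Ambystoma_rubra,Apis_occidentalis))).
Tracing Salamandra_occidentalis: it sits inside (Salamandra_occidentalis,((Clostridium_gracilis,Anopheles_gracilis),Pongo_montanus)).
Tracing Apis_occidentalis: it sits inside (Ambystoma_rubra,Apis_occidentalis).
The smallest clade enclosing all 3 is (Quercus_borealis,((Secale_giganteus,(Salamandra_occidentalis,((Clostridium_gracilis,Anopheles_gracilis),Pongo_montanus))),(Ambystoma_rubra,Apis_occidentalis))); the answer is its 8 terminal taxa in alphabetical order.

Ambystoma_rubra, Anopheles_gracilis, Apis_occidentalis, Clostridium_gracilis, Pongo_montanus, Quercus_borealis, Salamandra_occidentalis, Secale_giganteus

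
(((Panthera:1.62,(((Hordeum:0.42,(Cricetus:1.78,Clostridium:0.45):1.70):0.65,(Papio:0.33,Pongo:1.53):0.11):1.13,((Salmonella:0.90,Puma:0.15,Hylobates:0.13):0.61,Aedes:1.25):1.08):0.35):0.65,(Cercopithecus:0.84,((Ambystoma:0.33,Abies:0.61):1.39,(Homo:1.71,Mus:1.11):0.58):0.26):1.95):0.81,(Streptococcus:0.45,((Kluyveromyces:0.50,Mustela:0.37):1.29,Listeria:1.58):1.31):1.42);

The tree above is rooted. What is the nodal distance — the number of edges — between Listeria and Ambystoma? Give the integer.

The MRCA of Listeria and Ambystoma is the root of the tree.
From Listeria up to that node: 3 branches. From Ambystoma up to the same node: 5 branches. Total: 3 + 5 = 8.

8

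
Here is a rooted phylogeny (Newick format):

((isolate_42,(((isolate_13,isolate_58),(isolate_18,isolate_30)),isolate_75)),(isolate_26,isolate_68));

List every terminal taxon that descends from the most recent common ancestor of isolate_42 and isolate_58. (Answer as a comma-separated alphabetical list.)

Tracing isolate_42: it sits inside (isolate_42,(((isolate_13,isolate_58),(isolate_18,isolate_30)),isolate_75)).
Tracing isolate_58: it sits inside (isolate_13,isolate_58).
The smallest clade enclosing both is (isolate_42,(((isolate_13,isolate_58),(isolate_18,isolate_30)),isolate_75)); the answer is its 6 terminal taxa in alphabetical order.

isolate_13, isolate_18, isolate_30, isolate_42, isolate_58, isolate_75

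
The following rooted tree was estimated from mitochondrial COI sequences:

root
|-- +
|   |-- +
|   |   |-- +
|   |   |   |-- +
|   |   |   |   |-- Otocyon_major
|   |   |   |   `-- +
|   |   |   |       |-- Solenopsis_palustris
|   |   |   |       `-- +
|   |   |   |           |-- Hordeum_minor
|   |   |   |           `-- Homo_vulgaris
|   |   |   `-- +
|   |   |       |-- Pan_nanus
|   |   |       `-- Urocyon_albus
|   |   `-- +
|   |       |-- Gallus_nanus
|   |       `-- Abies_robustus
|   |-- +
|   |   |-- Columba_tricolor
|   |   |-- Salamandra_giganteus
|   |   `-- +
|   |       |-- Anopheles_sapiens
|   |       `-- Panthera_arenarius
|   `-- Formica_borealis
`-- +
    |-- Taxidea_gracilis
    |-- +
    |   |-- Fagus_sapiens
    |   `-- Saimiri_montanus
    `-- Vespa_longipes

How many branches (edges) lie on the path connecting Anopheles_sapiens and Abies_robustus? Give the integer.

The MRCA of Anopheles_sapiens and Abies_robustus is the node subtending ((((Otocyon_major,(Solenopsis_palustris,(Hordeum_minor,Homo_vulgaris))),(Pan_nanus,Urocyon_albus)),(Gallus_nanus,Abies_robustus)),(Columba_tricolor,Salamandra_giganteus,(Anopheles_sapiens,Panthera_arenarius)),Formica_borealis).
From Anopheles_sapiens up to that node: 3 branches. From Abies_robustus up to the same node: 3 branches. Total: 3 + 3 = 6.

6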